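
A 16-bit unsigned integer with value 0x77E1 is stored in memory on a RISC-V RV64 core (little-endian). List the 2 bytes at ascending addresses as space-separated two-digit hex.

E1 77

Split into bytes (most-significant first): 77 E1.
Little-endian: lowest address holds the least-significant byte.
So at ascending addresses the bytes are E1 77.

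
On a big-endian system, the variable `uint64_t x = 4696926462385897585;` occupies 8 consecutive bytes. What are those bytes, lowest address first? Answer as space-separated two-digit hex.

41 2E D5 BB 6E A4 C0 71

4696926462385897585 in hexadecimal, padded to 64 bits, is 0x412ED5BB6EA4C071.
Split into bytes (most-significant first): 41 2E D5 BB 6E A4 C0 71.
In big-endian order the high byte comes first in memory.
So the memory order matches the most-significant-first order: 41 2E D5 BB 6E A4 C0 71.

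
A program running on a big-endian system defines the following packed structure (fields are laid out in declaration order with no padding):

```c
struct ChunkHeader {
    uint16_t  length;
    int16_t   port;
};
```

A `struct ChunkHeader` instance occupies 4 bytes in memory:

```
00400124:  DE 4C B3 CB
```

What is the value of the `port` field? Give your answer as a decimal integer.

`port` follows `length` (2 bytes), so it starts at byte offset 2 and occupies 2 bytes.
Bytes at offsets 2..3: B3 CB.
In big-endian order the high byte comes first in memory.
The bytes are already most-significant first: 0xB3CB.
Top bit is set, so as a signed 16-bit value this is 0xB3CB − 2^16 = -19509.

-19509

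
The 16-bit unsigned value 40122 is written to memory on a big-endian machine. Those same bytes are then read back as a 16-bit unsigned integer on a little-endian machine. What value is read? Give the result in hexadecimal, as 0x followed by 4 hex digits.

0xBA9C

40122 in 16-bit hexadecimal is 0x9CBA.
Stored big-endian, the bytes at ascending addresses are 9C BA.
Read back as little-endian, the first byte is least significant, giving 0xBA9C.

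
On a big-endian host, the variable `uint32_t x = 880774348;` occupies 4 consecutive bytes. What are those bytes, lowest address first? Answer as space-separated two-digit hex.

880774348 in hexadecimal, padded to 32 bits, is 0x347F8CCC.
Split into bytes (most-significant first): 34 7F 8C CC.
Big-endian: lowest address holds the most-significant byte.
So the memory order matches the most-significant-first order: 34 7F 8C CC.

34 7F 8C CC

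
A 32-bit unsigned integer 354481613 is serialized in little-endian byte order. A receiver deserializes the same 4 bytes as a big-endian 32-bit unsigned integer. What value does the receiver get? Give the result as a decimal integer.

3455393813

354481613 in 32-bit hexadecimal is 0x1520F5CD.
Stored little-endian, the bytes at ascending addresses are CD F5 20 15.
Read back as big-endian, the last byte is least significant, giving 0xCDF52015.
0xCDF52015 = 3455393813.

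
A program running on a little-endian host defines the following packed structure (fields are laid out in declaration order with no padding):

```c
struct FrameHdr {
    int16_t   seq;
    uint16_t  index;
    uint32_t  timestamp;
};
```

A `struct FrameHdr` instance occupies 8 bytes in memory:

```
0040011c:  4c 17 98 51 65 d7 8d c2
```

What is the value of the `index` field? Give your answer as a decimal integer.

`index` follows `seq` (2 bytes), so it starts at byte offset 2 and occupies 2 bytes.
Bytes at offsets 2..3: 98 51.
Little-endian: lowest address holds the least-significant byte.
Reassemble most-significant byte first: 51 98 → 0x5198.
0x5198 = 20888.

20888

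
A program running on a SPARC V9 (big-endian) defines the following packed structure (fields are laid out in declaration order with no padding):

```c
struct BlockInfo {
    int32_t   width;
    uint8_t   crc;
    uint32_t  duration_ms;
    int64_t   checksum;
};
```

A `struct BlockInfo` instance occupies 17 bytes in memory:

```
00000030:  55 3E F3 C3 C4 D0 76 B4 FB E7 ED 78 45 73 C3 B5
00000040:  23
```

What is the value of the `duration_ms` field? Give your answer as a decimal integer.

3497440507

`duration_ms` follows `width` (4 B), `crc` (1 B), so it starts at offset 4 + 1 = 5 and occupies 4 bytes.
Bytes at offsets 5..8: D0 76 B4 FB.
Big-endian stores the most-significant byte at the lowest address.
The bytes are already most-significant first: 0xD076B4FB.
0xD076B4FB = 3497440507.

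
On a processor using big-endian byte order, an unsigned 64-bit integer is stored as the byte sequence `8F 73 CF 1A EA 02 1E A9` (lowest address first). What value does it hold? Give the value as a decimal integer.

In big-endian order the high byte comes first in memory.
The bytes are already most-significant first: 0x8F73CF1AEA021EA9.
0x8F73CF1AEA021EA9 = 10336833284247527081.

10336833284247527081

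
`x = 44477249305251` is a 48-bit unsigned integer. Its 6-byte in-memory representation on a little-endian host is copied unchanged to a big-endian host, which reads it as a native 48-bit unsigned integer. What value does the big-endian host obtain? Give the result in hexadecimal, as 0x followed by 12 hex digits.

44477249305251 in 48-bit hexadecimal is 0x2873AAA53AA3.
Stored little-endian, the bytes at ascending addresses are A3 3A A5 AA 73 28.
Read back as big-endian, the last byte is least significant, giving 0xA33AA5AA7328.

0xA33AA5AA7328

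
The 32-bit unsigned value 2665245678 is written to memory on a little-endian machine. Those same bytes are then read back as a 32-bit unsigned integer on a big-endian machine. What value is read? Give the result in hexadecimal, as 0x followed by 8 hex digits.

0xEE6BDC9E

2665245678 in 32-bit hexadecimal is 0x9EDC6BEE.
Stored little-endian, the bytes at ascending addresses are EE 6B DC 9E.
Read back as big-endian, the last byte is least significant, giving 0xEE6BDC9E.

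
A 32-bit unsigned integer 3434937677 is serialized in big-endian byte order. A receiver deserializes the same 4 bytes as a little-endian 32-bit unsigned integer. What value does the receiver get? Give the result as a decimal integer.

1308474572

3434937677 in 32-bit hexadecimal is 0xCCBCFD4D.
Stored big-endian, the bytes at ascending addresses are CC BC FD 4D.
Read back as little-endian, the first byte is least significant, giving 0x4DFDBCCC.
0x4DFDBCCC = 1308474572.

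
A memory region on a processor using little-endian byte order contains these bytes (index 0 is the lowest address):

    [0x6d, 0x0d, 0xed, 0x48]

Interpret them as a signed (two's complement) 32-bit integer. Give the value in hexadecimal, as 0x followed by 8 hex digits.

In little-endian order the low byte comes first in memory.
Reassemble most-significant byte first: 48 ED 0D 6D → 0x48ED0D6D.

0x48ED0D6D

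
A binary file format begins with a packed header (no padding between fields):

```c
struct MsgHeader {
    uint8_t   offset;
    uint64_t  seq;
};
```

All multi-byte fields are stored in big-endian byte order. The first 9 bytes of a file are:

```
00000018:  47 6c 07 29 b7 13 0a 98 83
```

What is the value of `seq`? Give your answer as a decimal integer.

`seq` follows `offset` (1 byte), so it starts at byte offset 1 and occupies 8 bytes.
Bytes at offsets 1..8: 6C 07 29 B7 13 0A 98 83.
Big-endian stores the most-significant byte at the lowest address.
The bytes are already most-significant first: 0x6C0729B7130A9883.
0x6C0729B7130A9883 = 7784236347208407171.

7784236347208407171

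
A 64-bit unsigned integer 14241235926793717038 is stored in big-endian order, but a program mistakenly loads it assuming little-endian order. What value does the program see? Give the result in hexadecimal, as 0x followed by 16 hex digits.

14241235926793717038 in 64-bit hexadecimal is 0xC5A3089F4312052E.
Stored big-endian, the bytes at ascending addresses are C5 A3 08 9F 43 12 05 2E.
Read back as little-endian, the first byte is least significant, giving 0x2E0512439F08A3C5.

0x2E0512439F08A3C5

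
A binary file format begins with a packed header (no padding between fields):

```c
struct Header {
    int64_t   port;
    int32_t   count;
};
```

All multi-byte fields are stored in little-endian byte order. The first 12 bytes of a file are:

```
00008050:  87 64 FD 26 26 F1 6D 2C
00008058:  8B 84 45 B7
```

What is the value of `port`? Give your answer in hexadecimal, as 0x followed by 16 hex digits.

0x2C6DF12626FD6487

`port` is the first field, at byte offset 0, occupying 8 bytes.
Bytes at offsets 0..7: 87 64 FD 26 26 F1 6D 2C.
Little-endian: lowest address holds the least-significant byte.
Reassemble most-significant byte first: 2C 6D F1 26 26 FD 64 87 → 0x2C6DF12626FD6487.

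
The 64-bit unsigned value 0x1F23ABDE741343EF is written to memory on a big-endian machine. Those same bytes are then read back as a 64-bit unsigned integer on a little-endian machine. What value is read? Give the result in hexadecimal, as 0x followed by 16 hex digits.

Stored big-endian, the bytes at ascending addresses are 1F 23 AB DE 74 13 43 EF.
Read back as little-endian, the first byte is least significant, giving 0xEF431374DEAB231F.

0xEF431374DEAB231F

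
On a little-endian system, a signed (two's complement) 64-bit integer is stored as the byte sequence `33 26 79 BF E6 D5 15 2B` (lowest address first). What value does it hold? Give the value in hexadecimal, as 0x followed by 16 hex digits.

In little-endian order the low byte comes first in memory.
Reassemble most-significant byte first: 2B 15 D5 E6 BF 79 26 33 → 0x2B15D5E6BF792633.

0x2B15D5E6BF792633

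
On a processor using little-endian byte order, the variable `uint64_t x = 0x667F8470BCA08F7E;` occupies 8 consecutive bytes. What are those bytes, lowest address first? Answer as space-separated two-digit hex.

Split into bytes (most-significant first): 66 7F 84 70 BC A0 8F 7E.
In little-endian order the low byte comes first in memory.
So at ascending addresses the bytes are 7E 8F A0 BC 70 84 7F 66.

7E 8F A0 BC 70 84 7F 66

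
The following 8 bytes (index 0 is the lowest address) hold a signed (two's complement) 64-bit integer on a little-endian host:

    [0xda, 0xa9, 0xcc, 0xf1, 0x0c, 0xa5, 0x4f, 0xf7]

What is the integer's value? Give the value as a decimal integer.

-626100348166297126

Little-endian stores the least-significant byte at the lowest address.
Reassemble most-significant byte first: F7 4F A5 0C F1 CC A9 DA → 0xF74FA50CF1CCA9DA.
Top bit is set, so as a signed 64-bit value this is 0xF74FA50CF1CCA9DA − 2^64 = -626100348166297126.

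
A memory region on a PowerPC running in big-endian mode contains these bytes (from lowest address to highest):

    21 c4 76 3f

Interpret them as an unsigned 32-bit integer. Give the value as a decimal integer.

566523455

Big-endian stores the most-significant byte at the lowest address.
The bytes are already most-significant first: 0x21C4763F.
0x21C4763F = 566523455.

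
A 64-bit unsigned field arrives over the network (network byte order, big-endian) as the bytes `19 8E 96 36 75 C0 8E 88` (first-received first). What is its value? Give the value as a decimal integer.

Big-endian: lowest address holds the most-significant byte.
The bytes are already most-significant first: 0x198E963675C08E88.
0x198E963675C08E88 = 1841574458289065608.

1841574458289065608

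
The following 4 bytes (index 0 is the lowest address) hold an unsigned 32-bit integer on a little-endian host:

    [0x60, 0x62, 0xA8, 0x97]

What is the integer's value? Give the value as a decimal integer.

2544394848

Little-endian: lowest address holds the least-significant byte.
Reassemble most-significant byte first: 97 A8 62 60 → 0x97A86260.
0x97A86260 = 2544394848.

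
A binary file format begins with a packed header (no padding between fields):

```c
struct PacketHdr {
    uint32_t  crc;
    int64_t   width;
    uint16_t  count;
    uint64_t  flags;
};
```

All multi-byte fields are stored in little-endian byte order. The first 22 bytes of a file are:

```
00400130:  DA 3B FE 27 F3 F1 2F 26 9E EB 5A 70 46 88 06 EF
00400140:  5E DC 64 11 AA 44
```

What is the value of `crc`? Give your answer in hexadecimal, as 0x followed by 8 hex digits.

`crc` is the first field, at byte offset 0, occupying 4 bytes.
Bytes at offsets 0..3: DA 3B FE 27.
Little-endian stores the least-significant byte at the lowest address.
Reassemble most-significant byte first: 27 FE 3B DA → 0x27FE3BDA.

0x27FE3BDA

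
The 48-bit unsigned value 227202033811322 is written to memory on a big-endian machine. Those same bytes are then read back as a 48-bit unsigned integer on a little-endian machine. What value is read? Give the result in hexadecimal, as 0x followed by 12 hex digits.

227202033811322 in 48-bit hexadecimal is 0xCEA398847F7A.
Stored big-endian, the bytes at ascending addresses are CE A3 98 84 7F 7A.
Read back as little-endian, the first byte is least significant, giving 0x7A7F8498A3CE.

0x7A7F8498A3CE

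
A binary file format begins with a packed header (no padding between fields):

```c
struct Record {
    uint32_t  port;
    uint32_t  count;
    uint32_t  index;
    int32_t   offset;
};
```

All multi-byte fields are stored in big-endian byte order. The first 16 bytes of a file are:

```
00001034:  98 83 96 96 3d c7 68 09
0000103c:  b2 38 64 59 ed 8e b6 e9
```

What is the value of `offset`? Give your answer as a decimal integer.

`offset` follows `port` (4 B), `count` (4 B), `index` (4 B), so it starts at offset 4 + 4 + 4 = 12 and occupies 4 bytes.
Bytes at offsets 12..15: ED 8E B6 E9.
Big-endian: lowest address holds the most-significant byte.
The bytes are already most-significant first: 0xED8EB6E9.
Top bit is set, so as a signed 32-bit value this is 0xED8EB6E9 − 2^32 = -309414167.

-309414167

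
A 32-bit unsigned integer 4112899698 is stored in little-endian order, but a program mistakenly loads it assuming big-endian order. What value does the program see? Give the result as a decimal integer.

1927161333

4112899698 in 32-bit hexadecimal is 0xF525DE72.
Stored little-endian, the bytes at ascending addresses are 72 DE 25 F5.
Read back as big-endian, the last byte is least significant, giving 0x72DE25F5.
0x72DE25F5 = 1927161333.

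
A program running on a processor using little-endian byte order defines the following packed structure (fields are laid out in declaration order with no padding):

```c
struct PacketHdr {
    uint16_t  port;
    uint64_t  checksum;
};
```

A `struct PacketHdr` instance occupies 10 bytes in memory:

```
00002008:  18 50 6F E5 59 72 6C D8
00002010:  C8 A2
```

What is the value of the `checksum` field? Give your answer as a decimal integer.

`checksum` follows `port` (2 bytes), so it starts at byte offset 2 and occupies 8 bytes.
Bytes at offsets 2..9: 6F E5 59 72 6C D8 C8 A2.
Little-endian: lowest address holds the least-significant byte.
Reassemble most-significant byte first: A2 C8 D8 6C 72 59 E5 6F → 0xA2C8D86C7259E56F.
0xA2C8D86C7259E56F = 11729863189773018479.

11729863189773018479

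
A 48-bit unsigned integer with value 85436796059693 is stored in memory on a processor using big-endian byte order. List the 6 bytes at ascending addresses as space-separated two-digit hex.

4D B4 4D E1 40 2D

85436796059693 in hexadecimal, padded to 48 bits, is 0x4DB44DE1402D.
Split into bytes (most-significant first): 4D B4 4D E1 40 2D.
Big-endian stores the most-significant byte at the lowest address.
So the memory order matches the most-significant-first order: 4D B4 4D E1 40 2D.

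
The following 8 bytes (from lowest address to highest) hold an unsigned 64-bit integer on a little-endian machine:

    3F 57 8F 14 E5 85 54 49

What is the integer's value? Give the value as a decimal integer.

Little-endian stores the least-significant byte at the lowest address.
Reassemble most-significant byte first: 49 54 85 E5 14 8F 57 3F → 0x495485E5148F573F.
0x495485E5148F573F = 5283995481751377727.

5283995481751377727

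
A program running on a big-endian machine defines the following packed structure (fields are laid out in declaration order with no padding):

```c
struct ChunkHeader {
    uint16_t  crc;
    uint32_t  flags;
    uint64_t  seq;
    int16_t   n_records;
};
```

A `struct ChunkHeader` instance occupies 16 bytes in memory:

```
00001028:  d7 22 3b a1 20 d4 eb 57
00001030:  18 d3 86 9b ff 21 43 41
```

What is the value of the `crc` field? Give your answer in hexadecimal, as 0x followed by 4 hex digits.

0xD722

`crc` is the first field, at byte offset 0, occupying 2 bytes.
Bytes at offsets 0..1: D7 22.
Big-endian: lowest address holds the most-significant byte.
The bytes are already most-significant first: 0xD722.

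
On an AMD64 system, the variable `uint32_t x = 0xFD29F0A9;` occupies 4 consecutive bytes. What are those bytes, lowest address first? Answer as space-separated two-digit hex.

Split into bytes (most-significant first): FD 29 F0 A9.
Little-endian: lowest address holds the least-significant byte.
So at ascending addresses the bytes are A9 F0 29 FD.

A9 F0 29 FD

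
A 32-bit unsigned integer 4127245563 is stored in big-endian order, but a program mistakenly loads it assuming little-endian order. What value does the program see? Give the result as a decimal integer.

4127245563 in 32-bit hexadecimal is 0xF600C4FB.
Stored big-endian, the bytes at ascending addresses are F6 00 C4 FB.
Read back as little-endian, the first byte is least significant, giving 0xFBC400F6.
0xFBC400F6 = 4223926518.

4223926518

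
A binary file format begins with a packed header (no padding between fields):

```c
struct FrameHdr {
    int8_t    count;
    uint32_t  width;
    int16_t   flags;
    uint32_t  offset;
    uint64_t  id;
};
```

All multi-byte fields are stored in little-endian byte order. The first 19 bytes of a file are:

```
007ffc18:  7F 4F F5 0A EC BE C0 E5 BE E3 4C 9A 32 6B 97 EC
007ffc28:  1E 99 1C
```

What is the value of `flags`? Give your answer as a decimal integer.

`flags` follows `count` (1 B), `width` (4 B), so it starts at offset 1 + 4 = 5 and occupies 2 bytes.
Bytes at offsets 5..6: BE C0.
Little-endian: lowest address holds the least-significant byte.
Reassemble most-significant byte first: C0 BE → 0xC0BE.
Top bit is set, so as a signed 16-bit value this is 0xC0BE − 2^16 = -16194.

-16194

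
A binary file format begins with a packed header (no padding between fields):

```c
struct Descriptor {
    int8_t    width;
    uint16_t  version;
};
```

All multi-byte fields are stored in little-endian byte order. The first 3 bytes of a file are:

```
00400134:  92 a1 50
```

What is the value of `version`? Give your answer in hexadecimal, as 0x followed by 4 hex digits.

0x50A1

`version` follows `width` (1 byte), so it starts at byte offset 1 and occupies 2 bytes.
Bytes at offsets 1..2: A1 50.
Little-endian: lowest address holds the least-significant byte.
Reassemble most-significant byte first: 50 A1 → 0x50A1.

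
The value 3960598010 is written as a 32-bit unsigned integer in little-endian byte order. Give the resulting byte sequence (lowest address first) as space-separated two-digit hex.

3960598010 in hexadecimal, padded to 32 bits, is 0xEC11EDFA.
Split into bytes (most-significant first): EC 11 ED FA.
Little-endian stores the least-significant byte at the lowest address.
So at ascending addresses the bytes are FA ED 11 EC.

FA ED 11 EC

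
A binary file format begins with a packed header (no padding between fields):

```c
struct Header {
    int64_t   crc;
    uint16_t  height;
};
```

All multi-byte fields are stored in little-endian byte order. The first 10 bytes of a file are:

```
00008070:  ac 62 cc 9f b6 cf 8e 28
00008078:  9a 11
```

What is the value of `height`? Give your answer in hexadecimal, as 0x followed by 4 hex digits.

0x119A

`height` follows `crc` (8 bytes), so it starts at byte offset 8 and occupies 2 bytes.
Bytes at offsets 8..9: 9A 11.
In little-endian order the low byte comes first in memory.
Reassemble most-significant byte first: 11 9A → 0x119A.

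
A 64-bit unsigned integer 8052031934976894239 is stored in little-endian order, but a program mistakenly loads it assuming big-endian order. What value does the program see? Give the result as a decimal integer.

2244312295772569199

8052031934976894239 in 64-bit hexadecimal is 0x6FBE90622466251F.
Stored little-endian, the bytes at ascending addresses are 1F 25 66 24 62 90 BE 6F.
Read back as big-endian, the last byte is least significant, giving 0x1F2566246290BE6F.
0x1F2566246290BE6F = 2244312295772569199.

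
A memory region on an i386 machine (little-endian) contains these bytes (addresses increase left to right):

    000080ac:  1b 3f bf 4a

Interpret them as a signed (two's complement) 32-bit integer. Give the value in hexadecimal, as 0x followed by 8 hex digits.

0x4ABF3F1B

Little-endian: lowest address holds the least-significant byte.
Reassemble most-significant byte first: 4A BF 3F 1B → 0x4ABF3F1B.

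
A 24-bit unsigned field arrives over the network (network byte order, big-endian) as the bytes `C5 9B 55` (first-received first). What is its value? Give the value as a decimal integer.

12950357

Big-endian stores the most-significant byte at the lowest address.
The bytes are already most-significant first: 0xC59B55.
0xC59B55 = 12950357.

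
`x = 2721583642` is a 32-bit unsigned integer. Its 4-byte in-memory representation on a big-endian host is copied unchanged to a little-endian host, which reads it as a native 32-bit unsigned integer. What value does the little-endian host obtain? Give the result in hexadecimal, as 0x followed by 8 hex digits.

2721583642 in 32-bit hexadecimal is 0xA238121A.
Stored big-endian, the bytes at ascending addresses are A2 38 12 1A.
Read back as little-endian, the first byte is least significant, giving 0x1A1238A2.

0x1A1238A2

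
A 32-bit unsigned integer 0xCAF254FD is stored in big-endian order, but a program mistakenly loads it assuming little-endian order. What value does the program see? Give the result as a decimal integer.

4250202826

Stored big-endian, the bytes at ascending addresses are CA F2 54 FD.
Read back as little-endian, the first byte is least significant, giving 0xFD54F2CA.
0xFD54F2CA = 4250202826.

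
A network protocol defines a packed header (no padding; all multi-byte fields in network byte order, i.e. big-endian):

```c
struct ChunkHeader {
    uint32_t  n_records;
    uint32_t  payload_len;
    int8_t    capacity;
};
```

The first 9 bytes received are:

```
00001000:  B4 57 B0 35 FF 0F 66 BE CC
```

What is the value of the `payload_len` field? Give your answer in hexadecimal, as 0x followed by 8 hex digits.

`payload_len` follows `n_records` (4 bytes), so it starts at byte offset 4 and occupies 4 bytes.
Bytes at offsets 4..7: FF 0F 66 BE.
Big-endian stores the most-significant byte at the lowest address.
The bytes are already most-significant first: 0xFF0F66BE.

0xFF0F66BE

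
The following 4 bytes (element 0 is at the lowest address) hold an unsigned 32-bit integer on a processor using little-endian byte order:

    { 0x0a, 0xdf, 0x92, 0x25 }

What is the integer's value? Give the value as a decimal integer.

In little-endian order the low byte comes first in memory.
Reassemble most-significant byte first: 25 92 DF 0A → 0x2592DF0A.
0x2592DF0A = 630382346.

630382346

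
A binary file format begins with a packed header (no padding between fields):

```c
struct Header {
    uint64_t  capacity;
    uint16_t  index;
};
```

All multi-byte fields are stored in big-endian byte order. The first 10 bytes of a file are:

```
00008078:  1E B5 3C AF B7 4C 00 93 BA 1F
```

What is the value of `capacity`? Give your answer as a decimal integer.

`capacity` is the first field, at byte offset 0, occupying 8 bytes.
Bytes at offsets 0..7: 1E B5 3C AF B7 4C 00 93.
Big-endian stores the most-significant byte at the lowest address.
The bytes are already most-significant first: 0x1EB53CAFB74C0093.
0x1EB53CAFB74C0093 = 2212741517314621587.

2212741517314621587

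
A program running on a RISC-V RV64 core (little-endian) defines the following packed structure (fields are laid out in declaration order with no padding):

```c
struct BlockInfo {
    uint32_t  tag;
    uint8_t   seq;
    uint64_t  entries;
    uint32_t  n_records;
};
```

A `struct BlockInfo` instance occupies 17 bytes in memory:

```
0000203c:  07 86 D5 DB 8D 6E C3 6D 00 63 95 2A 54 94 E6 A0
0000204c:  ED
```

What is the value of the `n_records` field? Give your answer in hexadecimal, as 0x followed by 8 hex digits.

`n_records` follows `tag` (4 B), `seq` (1 B), `entries` (8 B), so it starts at offset 4 + 1 + 8 = 13 and occupies 4 bytes.
Bytes at offsets 13..16: 94 E6 A0 ED.
Little-endian stores the least-significant byte at the lowest address.
Reassemble most-significant byte first: ED A0 E6 94 → 0xEDA0E694.

0xEDA0E694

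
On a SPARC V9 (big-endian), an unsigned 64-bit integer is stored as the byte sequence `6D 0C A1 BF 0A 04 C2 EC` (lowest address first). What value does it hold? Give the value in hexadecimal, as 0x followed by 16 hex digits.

In big-endian order the high byte comes first in memory.
The bytes are already most-significant first: 0x6D0CA1BF0A04C2EC.

0x6D0CA1BF0A04C2EC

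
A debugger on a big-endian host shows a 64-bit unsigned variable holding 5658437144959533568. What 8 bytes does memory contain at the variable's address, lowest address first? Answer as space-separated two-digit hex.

5658437144959533568 in hexadecimal, padded to 64 bits, is 0x4E86CE9A89304200.
Split into bytes (most-significant first): 4E 86 CE 9A 89 30 42 00.
Big-endian: lowest address holds the most-significant byte.
So the memory order matches the most-significant-first order: 4E 86 CE 9A 89 30 42 00.

4E 86 CE 9A 89 30 42 00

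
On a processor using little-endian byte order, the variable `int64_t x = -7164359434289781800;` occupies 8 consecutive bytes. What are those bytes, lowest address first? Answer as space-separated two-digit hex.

D8 63 F0 8B 0D 15 93 9C

Two's complement of -7164359434289781800 in 64 bits: 7164359434289781800 = 0x636CEAF2740F9C28; invert → 0x9C93150D8BF063D7; add 1 → 0x9C93150D8BF063D8.
Split into bytes (most-significant first): 9C 93 15 0D 8B F0 63 D8.
Little-endian: lowest address holds the least-significant byte.
So at ascending addresses the bytes are D8 63 F0 8B 0D 15 93 9C.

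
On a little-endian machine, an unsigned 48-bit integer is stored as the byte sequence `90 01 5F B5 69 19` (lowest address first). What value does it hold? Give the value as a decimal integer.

Little-endian: lowest address holds the least-significant byte.
Reassemble most-significant byte first: 19 69 B5 5F 01 90 → 0x1969B55F0190.
0x1969B55F0190 = 27941805162896.

27941805162896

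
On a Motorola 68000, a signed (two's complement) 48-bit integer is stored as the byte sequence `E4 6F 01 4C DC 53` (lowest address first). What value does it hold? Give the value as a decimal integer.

-30309562393517

Big-endian stores the most-significant byte at the lowest address.
The bytes are already most-significant first: 0xE46F014CDC53.
Top bit is set, so as a signed 48-bit value this is 0xE46F014CDC53 − 2^48 = -30309562393517.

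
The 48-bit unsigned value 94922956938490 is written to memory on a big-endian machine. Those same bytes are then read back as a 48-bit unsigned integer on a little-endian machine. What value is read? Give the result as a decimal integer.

94922956938490 in 48-bit hexadecimal is 0x5654F9211CFA.
Stored big-endian, the bytes at ascending addresses are 56 54 F9 21 1C FA.
Read back as little-endian, the first byte is least significant, giving 0xFA1C21F95456.
0xFA1C21F95456 = 274998736016470.

274998736016470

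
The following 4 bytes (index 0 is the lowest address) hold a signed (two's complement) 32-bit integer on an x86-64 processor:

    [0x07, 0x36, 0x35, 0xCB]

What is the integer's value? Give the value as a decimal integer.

-885705209

Little-endian stores the least-significant byte at the lowest address.
Reassemble most-significant byte first: CB 35 36 07 → 0xCB353607.
Top bit is set, so as a signed 32-bit value this is 0xCB353607 − 2^32 = -885705209.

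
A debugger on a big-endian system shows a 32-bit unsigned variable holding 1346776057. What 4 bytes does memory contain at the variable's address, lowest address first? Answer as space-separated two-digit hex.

50 46 2B F9

1346776057 in hexadecimal, padded to 32 bits, is 0x50462BF9.
Split into bytes (most-significant first): 50 46 2B F9.
Big-endian stores the most-significant byte at the lowest address.
So the memory order matches the most-significant-first order: 50 46 2B F9.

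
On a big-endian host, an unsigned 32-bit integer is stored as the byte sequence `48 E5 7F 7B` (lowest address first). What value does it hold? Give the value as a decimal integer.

1222999931

In big-endian order the high byte comes first in memory.
The bytes are already most-significant first: 0x48E57F7B.
0x48E57F7B = 1222999931.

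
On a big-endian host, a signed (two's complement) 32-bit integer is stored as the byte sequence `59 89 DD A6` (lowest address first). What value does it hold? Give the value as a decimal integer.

1502207398

In big-endian order the high byte comes first in memory.
The bytes are already most-significant first: 0x5989DDA6.
0x5989DDA6 = 1502207398.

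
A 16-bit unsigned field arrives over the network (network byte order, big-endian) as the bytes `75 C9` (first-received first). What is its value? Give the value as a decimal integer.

30153

Big-endian stores the most-significant byte at the lowest address.
The bytes are already most-significant first: 0x75C9.
0x75C9 = 30153.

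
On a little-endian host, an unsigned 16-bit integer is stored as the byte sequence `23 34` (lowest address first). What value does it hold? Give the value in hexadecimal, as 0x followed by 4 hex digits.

0x3423

Little-endian stores the least-significant byte at the lowest address.
Reassemble most-significant byte first: 34 23 → 0x3423.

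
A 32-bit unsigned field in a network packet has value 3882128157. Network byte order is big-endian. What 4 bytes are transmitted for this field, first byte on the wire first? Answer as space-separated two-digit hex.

E7 64 93 1D

3882128157 in hexadecimal, padded to 32 bits, is 0xE764931D.
Split into bytes (most-significant first): E7 64 93 1D.
Big-endian: lowest address holds the most-significant byte.
So the memory order matches the most-significant-first order: E7 64 93 1D.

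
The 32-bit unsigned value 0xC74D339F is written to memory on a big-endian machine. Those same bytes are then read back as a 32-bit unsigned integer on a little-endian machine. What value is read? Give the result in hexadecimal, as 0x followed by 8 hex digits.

Stored big-endian, the bytes at ascending addresses are C7 4D 33 9F.
Read back as little-endian, the first byte is least significant, giving 0x9F334DC7.

0x9F334DC7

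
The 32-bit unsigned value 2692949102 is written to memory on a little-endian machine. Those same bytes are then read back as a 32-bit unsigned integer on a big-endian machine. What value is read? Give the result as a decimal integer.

2692949102 in 32-bit hexadecimal is 0xA083246E.
Stored little-endian, the bytes at ascending addresses are 6E 24 83 A0.
Read back as big-endian, the last byte is least significant, giving 0x6E2483A0.
0x6E2483A0 = 1847886752.

1847886752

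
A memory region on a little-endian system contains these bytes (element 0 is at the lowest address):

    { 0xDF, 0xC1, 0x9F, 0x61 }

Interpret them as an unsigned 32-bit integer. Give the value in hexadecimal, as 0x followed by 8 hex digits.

0x619FC1DF

Little-endian: lowest address holds the least-significant byte.
Reassemble most-significant byte first: 61 9F C1 DF → 0x619FC1DF.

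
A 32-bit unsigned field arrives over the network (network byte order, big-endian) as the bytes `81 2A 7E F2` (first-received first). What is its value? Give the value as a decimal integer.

2167045874

Big-endian stores the most-significant byte at the lowest address.
The bytes are already most-significant first: 0x812A7EF2.
0x812A7EF2 = 2167045874.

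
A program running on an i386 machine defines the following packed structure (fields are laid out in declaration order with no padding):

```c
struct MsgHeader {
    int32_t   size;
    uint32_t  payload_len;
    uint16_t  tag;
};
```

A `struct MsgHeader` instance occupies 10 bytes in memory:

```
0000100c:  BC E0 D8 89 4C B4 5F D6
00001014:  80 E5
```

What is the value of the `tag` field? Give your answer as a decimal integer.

`tag` follows `size` (4 B), `payload_len` (4 B), so it starts at offset 4 + 4 = 8 and occupies 2 bytes.
Bytes at offsets 8..9: 80 E5.
In little-endian order the low byte comes first in memory.
Reassemble most-significant byte first: E5 80 → 0xE580.
0xE580 = 58752.

58752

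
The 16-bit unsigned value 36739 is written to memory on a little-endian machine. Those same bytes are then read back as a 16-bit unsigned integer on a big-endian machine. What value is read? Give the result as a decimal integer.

33679

36739 in 16-bit hexadecimal is 0x8F83.
Stored little-endian, the bytes at ascending addresses are 83 8F.
Read back as big-endian, the last byte is least significant, giving 0x838F.
0x838F = 33679.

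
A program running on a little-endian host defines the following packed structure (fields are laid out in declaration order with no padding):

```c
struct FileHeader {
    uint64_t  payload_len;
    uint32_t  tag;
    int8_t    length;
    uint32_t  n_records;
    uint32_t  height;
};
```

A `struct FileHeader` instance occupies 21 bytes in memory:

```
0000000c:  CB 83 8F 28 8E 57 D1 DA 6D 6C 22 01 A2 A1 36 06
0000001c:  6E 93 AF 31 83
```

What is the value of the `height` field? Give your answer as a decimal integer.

2201071507

`height` follows `payload_len` (8 B), `tag` (4 B), `length` (1 B), `n_records` (4 B), so it starts at offset 8 + 4 + 1 + 4 = 17 and occupies 4 bytes.
Bytes at offsets 17..20: 93 AF 31 83.
In little-endian order the low byte comes first in memory.
Reassemble most-significant byte first: 83 31 AF 93 → 0x8331AF93.
0x8331AF93 = 2201071507.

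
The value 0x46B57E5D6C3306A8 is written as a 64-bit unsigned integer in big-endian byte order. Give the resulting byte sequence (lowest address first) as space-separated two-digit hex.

46 B5 7E 5D 6C 33 06 A8

Split into bytes (most-significant first): 46 B5 7E 5D 6C 33 06 A8.
In big-endian order the high byte comes first in memory.
So the memory order matches the most-significant-first order: 46 B5 7E 5D 6C 33 06 A8.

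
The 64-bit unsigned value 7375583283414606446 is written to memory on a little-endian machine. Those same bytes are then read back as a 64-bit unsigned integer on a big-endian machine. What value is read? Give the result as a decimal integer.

7972000484088437606

7375583283414606446 in 64-bit hexadecimal is 0x665B55EB333CA26E.
Stored little-endian, the bytes at ascending addresses are 6E A2 3C 33 EB 55 5B 66.
Read back as big-endian, the last byte is least significant, giving 0x6EA23C33EB555B66.
0x6EA23C33EB555B66 = 7972000484088437606.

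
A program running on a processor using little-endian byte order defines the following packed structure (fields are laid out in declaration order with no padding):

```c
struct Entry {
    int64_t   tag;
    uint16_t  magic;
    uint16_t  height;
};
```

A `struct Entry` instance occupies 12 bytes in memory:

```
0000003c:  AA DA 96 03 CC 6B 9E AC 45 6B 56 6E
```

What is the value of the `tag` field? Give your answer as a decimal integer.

`tag` is the first field, at byte offset 0, occupying 8 bytes.
Bytes at offsets 0..7: AA DA 96 03 CC 6B 9E AC.
In little-endian order the low byte comes first in memory.
Reassemble most-significant byte first: AC 9E 6B CC 03 96 DA AA → 0xAC9E6BCC0396DAAA.
Top bit is set, so as a signed 64-bit value this is 0xAC9E6BCC0396DAAA − 2^64 = -6008246328887944534.

-6008246328887944534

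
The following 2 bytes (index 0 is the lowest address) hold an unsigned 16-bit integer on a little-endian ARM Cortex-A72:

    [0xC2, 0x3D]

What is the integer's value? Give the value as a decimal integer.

In little-endian order the low byte comes first in memory.
Reassemble most-significant byte first: 3D C2 → 0x3DC2.
0x3DC2 = 15810.

15810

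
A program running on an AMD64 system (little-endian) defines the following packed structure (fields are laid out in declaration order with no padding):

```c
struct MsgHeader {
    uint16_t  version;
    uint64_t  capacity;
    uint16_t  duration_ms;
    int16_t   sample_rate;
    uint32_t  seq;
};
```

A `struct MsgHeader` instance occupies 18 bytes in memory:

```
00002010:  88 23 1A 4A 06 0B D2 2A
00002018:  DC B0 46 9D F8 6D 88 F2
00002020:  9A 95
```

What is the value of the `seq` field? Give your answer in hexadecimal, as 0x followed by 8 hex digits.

`seq` follows `version` (2 B), `capacity` (8 B), `duration_ms` (2 B), `sample_rate` (2 B), so it starts at offset 2 + 8 + 2 + 2 = 14 and occupies 4 bytes.
Bytes at offsets 14..17: 88 F2 9A 95.
Little-endian stores the least-significant byte at the lowest address.
Reassemble most-significant byte first: 95 9A F2 88 → 0x959AF288.

0x959AF288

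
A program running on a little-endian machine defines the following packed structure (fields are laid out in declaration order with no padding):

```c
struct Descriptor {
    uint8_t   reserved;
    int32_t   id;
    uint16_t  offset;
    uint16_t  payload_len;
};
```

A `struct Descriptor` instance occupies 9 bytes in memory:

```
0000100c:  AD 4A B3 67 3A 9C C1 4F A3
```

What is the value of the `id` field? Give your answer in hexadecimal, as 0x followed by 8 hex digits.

`id` follows `reserved` (1 byte), so it starts at byte offset 1 and occupies 4 bytes.
Bytes at offsets 1..4: 4A B3 67 3A.
In little-endian order the low byte comes first in memory.
Reassemble most-significant byte first: 3A 67 B3 4A → 0x3A67B34A.

0x3A67B34A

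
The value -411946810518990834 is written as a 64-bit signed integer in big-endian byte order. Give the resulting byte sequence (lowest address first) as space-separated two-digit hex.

FA 48 78 8E F4 A9 10 0E

Two's complement of -411946810518990834 in 64 bits: 411946810518990834 = 0x05B787710B56EFF2; invert → 0xFA48788EF4A9100D; add 1 → 0xFA48788EF4A9100E.
Split into bytes (most-significant first): FA 48 78 8E F4 A9 10 0E.
Big-endian stores the most-significant byte at the lowest address.
So the memory order matches the most-significant-first order: FA 48 78 8E F4 A9 10 0E.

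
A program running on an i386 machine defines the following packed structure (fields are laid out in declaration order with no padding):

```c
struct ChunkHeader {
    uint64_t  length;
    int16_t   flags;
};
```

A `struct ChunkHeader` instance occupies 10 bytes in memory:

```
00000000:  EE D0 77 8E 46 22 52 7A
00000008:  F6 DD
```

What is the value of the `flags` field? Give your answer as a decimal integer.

`flags` follows `length` (8 bytes), so it starts at byte offset 8 and occupies 2 bytes.
Bytes at offsets 8..9: F6 DD.
In little-endian order the low byte comes first in memory.
Reassemble most-significant byte first: DD F6 → 0xDDF6.
Top bit is set, so as a signed 16-bit value this is 0xDDF6 − 2^16 = -8714.

-8714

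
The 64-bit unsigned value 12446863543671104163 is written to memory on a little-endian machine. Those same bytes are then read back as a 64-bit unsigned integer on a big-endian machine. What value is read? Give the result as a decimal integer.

12446863543671104163 in 64-bit hexadecimal is 0xACBC24725846A2A3.
Stored little-endian, the bytes at ascending addresses are A3 A2 46 58 72 24 BC AC.
Read back as big-endian, the last byte is least significant, giving 0xA3A246587224BCAC.
0xA3A246587224BCAC = 11791064120095456428.

11791064120095456428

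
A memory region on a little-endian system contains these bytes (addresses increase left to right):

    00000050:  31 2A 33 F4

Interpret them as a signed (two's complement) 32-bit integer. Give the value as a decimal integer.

-197973455

Little-endian stores the least-significant byte at the lowest address.
Reassemble most-significant byte first: F4 33 2A 31 → 0xF4332A31.
Top bit is set, so as a signed 32-bit value this is 0xF4332A31 − 2^32 = -197973455.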